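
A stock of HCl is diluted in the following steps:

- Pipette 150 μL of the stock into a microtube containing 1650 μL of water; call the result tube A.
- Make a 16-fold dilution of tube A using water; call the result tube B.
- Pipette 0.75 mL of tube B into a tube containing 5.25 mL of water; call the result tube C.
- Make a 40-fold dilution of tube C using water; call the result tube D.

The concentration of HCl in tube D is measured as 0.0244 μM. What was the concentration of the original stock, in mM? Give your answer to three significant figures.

1.50 mM

Step 1: 150 μL + 1650 μL = 1800 μL total → factor 1800/150 = 12
Step 2: 16-fold → factor 16
Step 3: 0.75 mL + 5.25 mL = 6 mL total → factor 6/0.75 = 8
Step 4: 40-fold → factor 40
Overall dilution factor = 12 × 16 × 8 × 40 = 61440
Stock = 0.0244 μM × 61440 = 1499 μM = 1.50 mM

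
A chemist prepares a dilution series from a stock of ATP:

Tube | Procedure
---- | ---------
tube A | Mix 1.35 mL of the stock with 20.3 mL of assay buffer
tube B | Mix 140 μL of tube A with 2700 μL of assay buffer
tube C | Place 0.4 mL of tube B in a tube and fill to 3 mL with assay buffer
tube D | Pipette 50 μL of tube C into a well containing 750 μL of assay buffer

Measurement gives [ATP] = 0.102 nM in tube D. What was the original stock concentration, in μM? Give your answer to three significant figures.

3.98 μM

Step 1: 1.35 mL + 20.3 mL = 21.65 mL total → factor 21.65/1.35 = 16.037
Step 2: 140 μL + 2700 μL = 2840 μL total → factor 2840/140 = 20.286
Step 3: 0.4 mL brought to 3 mL → factor 3/0.4 = 7.5
Step 4: 50 μL + 750 μL = 800 μL total → factor 800/50 = 16
Overall dilution factor = 16.037 × 20.286 × 7.5 × 16 = 39039
Stock = 0.102 nM × 39039 = 3982 nM = 3.98 μM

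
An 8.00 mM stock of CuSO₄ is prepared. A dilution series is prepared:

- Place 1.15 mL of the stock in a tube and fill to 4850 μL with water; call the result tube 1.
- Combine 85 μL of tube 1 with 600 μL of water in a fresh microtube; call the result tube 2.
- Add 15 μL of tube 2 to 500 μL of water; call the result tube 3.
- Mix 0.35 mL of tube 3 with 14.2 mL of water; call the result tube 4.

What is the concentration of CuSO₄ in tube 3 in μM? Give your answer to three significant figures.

Step 1: 1.15 mL brought to 4850 μL → factor 4.85/1.15 = 4.2174
Step 2: 85 μL + 600 μL = 685 μL total → factor 685/85 = 8.0588
Step 3: 15 μL + 500 μL = 515 μL total → factor 515/15 = 34.333
Dilution factor through tube 3 = 4.2174 × 8.0588 × 34.333 = 1166.9
[tube 3] = 8.00 mM / 1166.9 = 0.006856 mM = 6.86 μM

6.86 μM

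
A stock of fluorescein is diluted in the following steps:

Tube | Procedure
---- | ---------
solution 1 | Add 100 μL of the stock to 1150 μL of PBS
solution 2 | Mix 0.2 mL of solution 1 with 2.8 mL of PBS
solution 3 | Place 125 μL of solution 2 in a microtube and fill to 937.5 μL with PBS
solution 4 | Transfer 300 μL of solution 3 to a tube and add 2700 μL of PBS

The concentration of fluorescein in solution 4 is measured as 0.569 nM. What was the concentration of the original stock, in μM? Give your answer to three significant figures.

Step 1: 100 μL + 1150 μL = 1250 μL total → factor 1250/100 = 12.5
Step 2: 0.2 mL + 2.8 mL = 3 mL total → factor 3/0.2 = 15
Step 3: 125 μL brought to 937.5 μL → factor 937.5/125 = 7.5
Step 4: 300 μL + 2700 μL = 3000 μL total → factor 3000/300 = 10
Overall dilution factor = 12.5 × 15 × 7.5 × 10 = 14062
Stock = 0.569 nM × 14062 = 8002 nM = 8.00 μM

8.00 μM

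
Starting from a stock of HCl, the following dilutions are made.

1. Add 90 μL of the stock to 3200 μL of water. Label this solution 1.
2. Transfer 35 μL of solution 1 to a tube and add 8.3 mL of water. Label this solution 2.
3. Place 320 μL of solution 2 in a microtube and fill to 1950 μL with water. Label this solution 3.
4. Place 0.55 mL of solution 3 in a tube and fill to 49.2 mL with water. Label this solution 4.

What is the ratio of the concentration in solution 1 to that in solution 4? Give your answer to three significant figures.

Step 1: 90 μL + 3200 μL = 3290 μL total → factor 3290/90 = 36.556
Step 2: 35 μL + 8.3 mL = 8335 μL total → factor 8335/35 = 238.14
Step 3: 320 μL brought to 1950 μL → factor 1950/320 = 6.0938
Step 4: 0.55 mL brought to 49.2 mL → factor 49.2/0.55 = 89.455
Dilution factor to solution 1 = 36.556; to solution 4 = 4.7455 × 10^6
[solution 1]/[solution 4] = (factor to solution 4)/(factor to solution 1) = 4.7455 × 10^6/36.556 = 1.30 × 10^5

1.30 × 10^5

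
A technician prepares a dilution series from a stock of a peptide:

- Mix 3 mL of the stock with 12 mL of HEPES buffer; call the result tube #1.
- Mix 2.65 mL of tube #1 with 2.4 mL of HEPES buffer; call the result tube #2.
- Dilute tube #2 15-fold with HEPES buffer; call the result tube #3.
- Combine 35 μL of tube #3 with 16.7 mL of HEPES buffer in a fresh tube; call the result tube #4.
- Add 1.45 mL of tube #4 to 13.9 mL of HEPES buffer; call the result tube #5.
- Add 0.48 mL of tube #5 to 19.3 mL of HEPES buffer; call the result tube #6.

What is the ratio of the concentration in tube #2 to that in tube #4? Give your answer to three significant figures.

7.17 × 10^3

Step 1: 3 mL + 12 mL = 15 mL total → factor 15/3 = 5
Step 2: 2.65 mL + 2.4 mL = 5.05 mL total → factor 5.05/2.65 = 1.9057
Step 3: 15-fold → factor 15
Step 4: 35 μL + 16.7 mL = 16735 μL total → factor 16735/35 = 478.14
Dilution factor to tube #2 = 9.5283; to tube #4 = 68338
[tube #2]/[tube #4] = (factor to tube #4)/(factor to tube #2) = 68338/9.5283 = 7.17 × 10^3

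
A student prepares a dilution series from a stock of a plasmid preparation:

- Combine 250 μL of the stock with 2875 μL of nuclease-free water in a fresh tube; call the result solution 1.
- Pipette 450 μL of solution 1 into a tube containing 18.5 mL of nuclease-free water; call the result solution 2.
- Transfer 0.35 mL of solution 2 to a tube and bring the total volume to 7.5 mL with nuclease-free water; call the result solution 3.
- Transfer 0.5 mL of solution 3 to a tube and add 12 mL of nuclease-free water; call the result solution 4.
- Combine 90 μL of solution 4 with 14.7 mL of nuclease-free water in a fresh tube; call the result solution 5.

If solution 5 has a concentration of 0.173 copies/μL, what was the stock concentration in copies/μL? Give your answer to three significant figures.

8.02 × 10^6 copies/μL

Step 1: 250 μL + 2875 μL = 3125 μL total → factor 3125/250 = 12.5
Step 2: 450 μL + 18.5 mL = 18950 μL total → factor 18950/450 = 42.111
Step 3: 0.35 mL brought to 7.5 mL → factor 7.5/0.35 = 21.429
Step 4: 0.5 mL + 12 mL = 12.5 mL total → factor 12.5/0.5 = 25
Step 5: 90 μL + 14.7 mL = 14790 μL total → factor 14790/90 = 164.33
Overall dilution factor = 12.5 × 42.111 × 21.429 × 25 × 164.33 = 4.6341 × 10^7
Stock = 0.173 copies/μL × 4.6341 × 10^7 = 8.02 × 10^6 copies/μL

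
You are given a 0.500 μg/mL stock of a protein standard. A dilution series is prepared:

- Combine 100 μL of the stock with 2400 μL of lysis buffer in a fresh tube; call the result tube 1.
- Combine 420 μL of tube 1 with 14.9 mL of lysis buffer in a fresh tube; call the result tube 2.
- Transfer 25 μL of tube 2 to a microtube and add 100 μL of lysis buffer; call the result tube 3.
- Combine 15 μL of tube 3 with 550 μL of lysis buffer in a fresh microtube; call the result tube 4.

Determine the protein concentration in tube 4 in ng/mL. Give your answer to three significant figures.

Step 1: 100 μL + 2400 μL = 2500 μL total → factor 2500/100 = 25
Step 2: 420 μL + 14.9 mL = 15320 μL total → factor 15320/420 = 36.476
Step 3: 25 μL + 100 μL = 125 μL total → factor 125/25 = 5
Step 4: 15 μL + 550 μL = 565 μL total → factor 565/15 = 37.667
Overall dilution factor = 25 × 36.476 × 5 × 37.667 = 1.7174 × 10^5
Final = 0.500 μg/mL / 1.7174 × 10^5 = 2.911 × 10^-6 μg/mL = 0.00291 ng/mL

0.00291 ng/mL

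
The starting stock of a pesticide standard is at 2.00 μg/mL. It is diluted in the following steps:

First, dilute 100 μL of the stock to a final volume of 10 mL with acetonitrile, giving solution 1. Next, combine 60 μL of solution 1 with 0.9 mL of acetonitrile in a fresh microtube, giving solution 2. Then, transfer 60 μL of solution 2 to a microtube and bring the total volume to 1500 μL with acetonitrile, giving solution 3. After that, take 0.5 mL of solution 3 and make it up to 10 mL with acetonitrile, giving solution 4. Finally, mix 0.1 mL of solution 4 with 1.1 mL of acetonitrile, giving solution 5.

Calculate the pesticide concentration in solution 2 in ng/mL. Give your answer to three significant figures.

1.25 ng/mL

Step 1: 100 μL brought to 10 mL → factor 10000/100 = 100
Step 2: 60 μL + 0.9 mL = 960 μL total → factor 960/60 = 16
Dilution factor through solution 2 = 100 × 16 = 1600
[solution 2] = 2.00 μg/mL / 1600 = 0.001250 μg/mL = 1.25 ng/mL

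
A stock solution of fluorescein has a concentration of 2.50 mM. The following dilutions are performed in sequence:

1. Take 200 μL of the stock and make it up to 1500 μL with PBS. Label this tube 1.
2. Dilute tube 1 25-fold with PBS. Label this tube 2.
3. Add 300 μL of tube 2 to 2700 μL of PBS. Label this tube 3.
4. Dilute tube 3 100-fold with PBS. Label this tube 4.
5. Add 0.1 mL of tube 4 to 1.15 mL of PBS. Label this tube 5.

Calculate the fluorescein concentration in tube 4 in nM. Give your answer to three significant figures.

13.3 nM

Step 1: 200 μL brought to 1500 μL → factor 1500/200 = 7.5
Step 2: 25-fold → factor 25
Step 3: 300 μL + 2700 μL = 3000 μL total → factor 3000/300 = 10
Step 4: 100-fold → factor 100
Dilution factor through tube 4 = 7.5 × 25 × 10 × 100 = 1.875 × 10^5
[tube 4] = 2.50 mM / 1.875 × 10^5 = 1.333 × 10^-5 mM = 13.3 nM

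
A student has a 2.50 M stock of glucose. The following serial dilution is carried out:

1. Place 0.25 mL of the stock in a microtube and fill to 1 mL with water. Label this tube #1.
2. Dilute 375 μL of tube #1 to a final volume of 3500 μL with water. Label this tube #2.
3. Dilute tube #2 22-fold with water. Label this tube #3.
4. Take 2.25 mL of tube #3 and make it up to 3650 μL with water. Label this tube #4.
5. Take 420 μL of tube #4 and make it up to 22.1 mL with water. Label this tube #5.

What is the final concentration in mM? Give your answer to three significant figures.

0.0357 mM

Step 1: 0.25 mL brought to 1 mL → factor 1/0.25 = 4
Step 2: 375 μL brought to 3500 μL → factor 3500/375 = 9.3333
Step 3: 22-fold → factor 22
Step 4: 2.25 mL brought to 3650 μL → factor 3.65/2.25 = 1.6222
Step 5: 420 μL brought to 22.1 mL → factor 22100/420 = 52.619
Overall dilution factor = 4 × 9.3333 × 22 × 1.6222 × 52.619 = 70109
Final = 2.50 M / 70109 = 3.566 × 10^-5 M = 0.0357 mM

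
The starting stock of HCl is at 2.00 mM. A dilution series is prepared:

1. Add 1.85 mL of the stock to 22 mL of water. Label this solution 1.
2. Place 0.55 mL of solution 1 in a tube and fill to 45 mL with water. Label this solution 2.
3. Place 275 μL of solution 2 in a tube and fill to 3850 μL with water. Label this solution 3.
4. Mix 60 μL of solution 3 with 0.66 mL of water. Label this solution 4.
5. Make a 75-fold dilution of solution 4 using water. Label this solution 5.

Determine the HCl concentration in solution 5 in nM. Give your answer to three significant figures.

Step 1: 1.85 mL + 22 mL = 23.85 mL total → factor 23.85/1.85 = 12.892
Step 2: 0.55 mL brought to 45 mL → factor 45/0.55 = 81.818
Step 3: 275 μL brought to 3850 μL → factor 3850/275 = 14
Step 4: 60 μL + 0.66 mL = 720 μL total → factor 720/60 = 12
Step 5: 75-fold → factor 75
Overall dilution factor = 12.892 × 81.818 × 14 × 12 × 75 = 1.329 × 10^7
Final = 2.00 mM / 1.329 × 10^7 = 1.505 × 10^-7 mM = 0.150 nM

0.150 nM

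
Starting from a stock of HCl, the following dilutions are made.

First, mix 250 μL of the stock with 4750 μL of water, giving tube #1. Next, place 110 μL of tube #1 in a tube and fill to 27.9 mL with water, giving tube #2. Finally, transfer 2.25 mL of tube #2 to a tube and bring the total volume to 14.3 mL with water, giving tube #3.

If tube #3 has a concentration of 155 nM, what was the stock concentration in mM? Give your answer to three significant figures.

Step 1: 250 μL + 4750 μL = 5000 μL total → factor 5000/250 = 20
Step 2: 110 μL brought to 27.9 mL → factor 27900/110 = 253.64
Step 3: 2.25 mL brought to 14.3 mL → factor 14.3/2.25 = 6.3556
Overall dilution factor = 20 × 253.64 × 6.3556 = 32240
Stock = 155 nM × 32240 = 4.997 × 10^6 nM = 5.00 mM

5.00 mM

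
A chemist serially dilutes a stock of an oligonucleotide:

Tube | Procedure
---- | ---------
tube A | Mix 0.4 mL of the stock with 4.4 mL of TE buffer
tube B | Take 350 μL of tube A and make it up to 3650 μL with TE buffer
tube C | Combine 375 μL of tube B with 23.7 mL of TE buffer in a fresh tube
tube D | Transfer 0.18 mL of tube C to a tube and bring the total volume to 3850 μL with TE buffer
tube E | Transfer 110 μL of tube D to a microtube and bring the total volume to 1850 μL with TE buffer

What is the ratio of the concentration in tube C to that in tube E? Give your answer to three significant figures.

Step 1: 0.4 mL + 4.4 mL = 4.8 mL total → factor 4.8/0.4 = 12
Step 2: 350 μL brought to 3650 μL → factor 3650/350 = 10.429
Step 3: 375 μL + 23.7 mL = 24075 μL total → factor 24075/375 = 64.2
Step 4: 0.18 mL brought to 3850 μL → factor 3.85/0.18 = 21.389
Step 5: 110 μL brought to 1850 μL → factor 1850/110 = 16.818
Dilution factor to tube C = 8034.2; to tube E = 2.8901 × 10^6
[tube C]/[tube E] = (factor to tube E)/(factor to tube C) = 2.8901 × 10^6/8034.2 = 360

360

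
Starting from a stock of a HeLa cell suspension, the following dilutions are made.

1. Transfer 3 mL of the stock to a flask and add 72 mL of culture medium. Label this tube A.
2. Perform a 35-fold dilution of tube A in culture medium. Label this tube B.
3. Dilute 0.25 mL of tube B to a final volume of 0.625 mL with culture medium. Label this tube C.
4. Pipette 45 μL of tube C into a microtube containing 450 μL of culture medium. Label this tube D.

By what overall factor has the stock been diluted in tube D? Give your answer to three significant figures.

Step 1: 3 mL + 72 mL = 75 mL total → factor 75/3 = 25
Step 2: 35-fold → factor 35
Step 3: 0.25 mL brought to 0.625 mL → factor 0.625/0.25 = 2.5
Step 4: 45 μL + 450 μL = 495 μL total → factor 495/45 = 11
Overall dilution factor = 25 × 35 × 2.5 × 11 = 24062

2.41 × 10^4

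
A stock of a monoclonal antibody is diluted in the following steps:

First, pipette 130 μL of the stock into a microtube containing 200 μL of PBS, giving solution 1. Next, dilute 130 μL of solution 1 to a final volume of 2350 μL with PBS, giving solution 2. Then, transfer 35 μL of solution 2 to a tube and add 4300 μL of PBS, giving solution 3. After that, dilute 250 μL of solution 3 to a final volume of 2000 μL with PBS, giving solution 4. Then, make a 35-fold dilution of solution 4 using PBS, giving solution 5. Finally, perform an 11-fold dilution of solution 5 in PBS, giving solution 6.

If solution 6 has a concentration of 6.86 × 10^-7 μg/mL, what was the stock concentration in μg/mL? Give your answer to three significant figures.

12.0 μg/mL

Step 1: 130 μL + 200 μL = 330 μL total → factor 330/130 = 2.5385
Step 2: 130 μL brought to 2350 μL → factor 2350/130 = 18.077
Step 3: 35 μL + 4300 μL = 4335 μL total → factor 4335/35 = 123.86
Step 4: 250 μL brought to 2000 μL → factor 2000/250 = 8
Step 5: 35-fold → factor 35
Step 6: 11-fold → factor 11
Overall dilution factor = 2.5385 × 18.077 × 123.86 × 8 × 35 × 11 = 1.7505 × 10^7
Stock = 6.86 × 10^-7 μg/mL × 1.7505 × 10^7 = 12.0 μg/mL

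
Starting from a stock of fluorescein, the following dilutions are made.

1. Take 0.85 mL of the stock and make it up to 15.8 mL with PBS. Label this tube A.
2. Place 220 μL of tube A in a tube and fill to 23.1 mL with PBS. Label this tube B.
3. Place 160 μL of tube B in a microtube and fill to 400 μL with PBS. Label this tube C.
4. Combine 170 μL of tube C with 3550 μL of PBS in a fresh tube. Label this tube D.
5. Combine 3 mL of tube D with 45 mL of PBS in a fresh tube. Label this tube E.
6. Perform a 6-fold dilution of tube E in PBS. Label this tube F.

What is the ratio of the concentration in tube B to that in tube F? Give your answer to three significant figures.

5.25 × 10^3

Step 1: 0.85 mL brought to 15.8 mL → factor 15.8/0.85 = 18.588
Step 2: 220 μL brought to 23.1 mL → factor 23100/220 = 105
Step 3: 160 μL brought to 400 μL → factor 400/160 = 2.5
Step 4: 170 μL + 3550 μL = 3720 μL total → factor 3720/170 = 21.882
Step 5: 3 mL + 45 mL = 48 mL total → factor 48/3 = 16
Step 6: 6-fold → factor 6
Dilution factor to tube B = 1951.8; to tube F = 1.025 × 10^7
[tube B]/[tube F] = (factor to tube F)/(factor to tube B) = 1.025 × 10^7/1951.8 = 5.25 × 10^3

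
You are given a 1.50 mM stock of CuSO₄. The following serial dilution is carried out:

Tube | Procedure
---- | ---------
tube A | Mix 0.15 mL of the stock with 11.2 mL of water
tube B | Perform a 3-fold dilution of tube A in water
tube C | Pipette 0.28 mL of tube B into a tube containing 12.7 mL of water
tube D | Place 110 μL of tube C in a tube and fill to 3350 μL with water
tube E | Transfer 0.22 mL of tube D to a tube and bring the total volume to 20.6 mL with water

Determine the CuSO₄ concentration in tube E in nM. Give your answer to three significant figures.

Step 1: 0.15 mL + 11.2 mL = 11.35 mL total → factor 11.35/0.15 = 75.667
Step 2: 3-fold → factor 3
Step 3: 0.28 mL + 12.7 mL = 12.98 mL total → factor 12.98/0.28 = 46.357
Step 4: 110 μL brought to 3350 μL → factor 3350/110 = 30.455
Step 5: 0.22 mL brought to 20.6 mL → factor 20.6/0.22 = 93.636
Overall dilution factor = 75.667 × 3 × 46.357 × 30.455 × 93.636 = 3.0008 × 10^7
Final = 1.50 mM / 3.0008 × 10^7 = 4.999 × 10^-8 mM = 0.0500 nM

0.0500 nM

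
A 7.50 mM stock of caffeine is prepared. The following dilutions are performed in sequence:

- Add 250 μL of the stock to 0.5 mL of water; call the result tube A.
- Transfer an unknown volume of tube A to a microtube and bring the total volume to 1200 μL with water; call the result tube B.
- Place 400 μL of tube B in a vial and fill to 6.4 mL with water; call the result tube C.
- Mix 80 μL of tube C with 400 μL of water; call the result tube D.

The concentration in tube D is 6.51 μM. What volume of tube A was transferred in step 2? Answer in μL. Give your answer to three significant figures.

Step 1: 250 μL + 0.5 mL = 750 μL total → factor 750/250 = 3
Step 2: v brought to 1200 μL → factor = 1200 μL/v
Step 3: 400 μL brought to 6.4 mL → factor 6400/400 = 16
Step 4: 80 μL + 400 μL = 480 μL total → factor 480/80 = 6
Product of known-step factors = 288
Overall factor = 7.50 mM / (6.51 μM) = 1152.1
Step-2 factor = 1152.1 / 288 = 4.0003
v = 1200 μL / 4.0003 = 300 μL

300 μL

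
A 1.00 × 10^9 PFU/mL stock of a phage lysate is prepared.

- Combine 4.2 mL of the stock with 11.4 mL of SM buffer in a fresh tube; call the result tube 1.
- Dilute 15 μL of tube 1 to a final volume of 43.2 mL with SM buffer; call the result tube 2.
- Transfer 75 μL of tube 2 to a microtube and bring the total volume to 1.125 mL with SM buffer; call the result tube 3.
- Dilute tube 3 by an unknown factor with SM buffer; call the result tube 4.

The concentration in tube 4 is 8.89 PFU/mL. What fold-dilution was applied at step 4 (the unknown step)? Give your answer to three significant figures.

701-fold

Step 1: 4.2 mL + 11.4 mL = 15.6 mL total → factor 15.6/4.2 = 3.7143
Step 2: 15 μL brought to 43.2 mL → factor 43200/15 = 2880
Step 3: 75 μL brought to 1.125 mL → factor 1125/75 = 15
Step 4: unknown factor x
Product of known-step factors = 1.6046 × 10^5
Overall factor = 1.00 × 10^9 PFU/mL / (8.89 PFU/mL) = 1.1249 × 10^8
x = 1.1249 × 10^8 / 1.6046 × 10^5 = 701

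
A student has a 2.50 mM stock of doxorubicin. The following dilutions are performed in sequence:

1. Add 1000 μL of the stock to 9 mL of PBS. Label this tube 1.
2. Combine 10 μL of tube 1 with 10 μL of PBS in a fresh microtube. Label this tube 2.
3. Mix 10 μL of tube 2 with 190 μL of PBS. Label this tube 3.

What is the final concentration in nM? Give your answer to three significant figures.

Step 1: 1000 μL + 9 mL = 10000 μL total → factor 10000/1000 = 10
Step 2: 10 μL + 10 μL = 20 μL total → factor 20/10 = 2
Step 3: 10 μL + 190 μL = 200 μL total → factor 200/10 = 20
Overall dilution factor = 10 × 2 × 20 = 400
Final = 2.50 mM / 400 = 0.006250 mM = 6.25 × 10^3 nM

6.25 × 10^3 nM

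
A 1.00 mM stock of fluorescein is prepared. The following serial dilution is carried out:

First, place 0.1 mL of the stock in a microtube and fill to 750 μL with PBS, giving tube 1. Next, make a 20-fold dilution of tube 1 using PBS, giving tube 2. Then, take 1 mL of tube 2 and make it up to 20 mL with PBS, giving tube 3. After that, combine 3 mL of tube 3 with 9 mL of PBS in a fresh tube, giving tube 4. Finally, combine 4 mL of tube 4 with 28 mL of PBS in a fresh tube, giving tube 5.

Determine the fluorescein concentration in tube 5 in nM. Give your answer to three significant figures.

Step 1: 0.1 mL brought to 750 μL → factor 0.75/0.1 = 7.5
Step 2: 20-fold → factor 20
Step 3: 1 mL brought to 20 mL → factor 20/1 = 20
Step 4: 3 mL + 9 mL = 12 mL total → factor 12/3 = 4
Step 5: 4 mL + 28 mL = 32 mL total → factor 32/4 = 8
Overall dilution factor = 7.5 × 20 × 20 × 4 × 8 = 96000
Final = 1.00 mM / 96000 = 1.042 × 10^-5 mM = 10.4 nM

10.4 nM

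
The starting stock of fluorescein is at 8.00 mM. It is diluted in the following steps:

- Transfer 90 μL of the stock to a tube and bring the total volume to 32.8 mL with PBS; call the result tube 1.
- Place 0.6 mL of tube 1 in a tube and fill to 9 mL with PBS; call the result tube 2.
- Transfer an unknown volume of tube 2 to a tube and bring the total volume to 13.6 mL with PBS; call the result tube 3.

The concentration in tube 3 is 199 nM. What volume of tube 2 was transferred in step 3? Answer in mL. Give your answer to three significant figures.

Step 1: 90 μL brought to 32.8 mL → factor 32800/90 = 364.44
Step 2: 0.6 mL brought to 9 mL → factor 9/0.6 = 15
Step 3: v brought to 13.6 mL → factor = 13.6 mL/v
Product of known-step factors = 5466.7
Overall factor = 8.00 mM / (199 nM) = 40201
Step-3 factor = 40201 / 5466.7 = 7.3538
v = 13.6 mL / 7.3538 = 1.85 mL

1.85 mL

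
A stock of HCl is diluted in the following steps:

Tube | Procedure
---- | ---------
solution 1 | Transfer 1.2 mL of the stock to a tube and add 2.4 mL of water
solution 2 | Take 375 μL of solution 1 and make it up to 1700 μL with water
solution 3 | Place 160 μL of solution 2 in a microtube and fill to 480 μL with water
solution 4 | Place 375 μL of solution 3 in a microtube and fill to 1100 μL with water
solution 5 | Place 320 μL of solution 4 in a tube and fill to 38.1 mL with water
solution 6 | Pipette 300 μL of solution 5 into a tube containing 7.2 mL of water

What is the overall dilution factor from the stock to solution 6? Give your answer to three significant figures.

Step 1: 1.2 mL + 2.4 mL = 3.6 mL total → factor 3.6/1.2 = 3
Step 2: 375 μL brought to 1700 μL → factor 1700/375 = 4.5333
Step 3: 160 μL brought to 480 μL → factor 480/160 = 3
Step 4: 375 μL brought to 1100 μL → factor 1100/375 = 2.9333
Step 5: 320 μL brought to 38.1 mL → factor 38100/320 = 119.06
Step 6: 300 μL + 7.2 mL = 7500 μL total → factor 7500/300 = 25
Overall dilution factor = 3 × 4.5333 × 3 × 2.9333 × 119.06 × 25 = 3.5624 × 10^5

3.56 × 10^5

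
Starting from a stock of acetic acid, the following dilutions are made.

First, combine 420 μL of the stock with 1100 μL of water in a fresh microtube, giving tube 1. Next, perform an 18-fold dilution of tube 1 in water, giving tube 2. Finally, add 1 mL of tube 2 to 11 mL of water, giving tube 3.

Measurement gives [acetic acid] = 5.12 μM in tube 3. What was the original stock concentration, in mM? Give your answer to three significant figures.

Step 1: 420 μL + 1100 μL = 1520 μL total → factor 1520/420 = 3.619
Step 2: 18-fold → factor 18
Step 3: 1 mL + 11 mL = 12 mL total → factor 12/1 = 12
Overall dilution factor = 3.619 × 18 × 12 = 781.71
Stock = 5.12 μM × 781.71 = 4002 μM = 4.00 mM

4.00 mM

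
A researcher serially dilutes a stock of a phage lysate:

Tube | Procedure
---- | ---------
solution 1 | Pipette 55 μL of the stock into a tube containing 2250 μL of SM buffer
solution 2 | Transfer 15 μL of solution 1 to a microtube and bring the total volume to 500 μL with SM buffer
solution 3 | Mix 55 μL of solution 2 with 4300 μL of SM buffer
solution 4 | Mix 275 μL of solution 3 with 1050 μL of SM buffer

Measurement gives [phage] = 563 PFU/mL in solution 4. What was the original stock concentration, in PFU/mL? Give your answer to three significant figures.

Step 1: 55 μL + 2250 μL = 2305 μL total → factor 2305/55 = 41.909
Step 2: 15 μL brought to 500 μL → factor 500/15 = 33.333
Step 3: 55 μL + 4300 μL = 4355 μL total → factor 4355/55 = 79.182
Step 4: 275 μL + 1050 μL = 1325 μL total → factor 1325/275 = 4.8182
Overall dilution factor = 41.909 × 33.333 × 79.182 × 4.8182 = 5.3296 × 10^5
Stock = 563 PFU/mL × 5.3296 × 10^5 = 3.00 × 10^8 PFU/mL

3.00 × 10^8 PFU/mL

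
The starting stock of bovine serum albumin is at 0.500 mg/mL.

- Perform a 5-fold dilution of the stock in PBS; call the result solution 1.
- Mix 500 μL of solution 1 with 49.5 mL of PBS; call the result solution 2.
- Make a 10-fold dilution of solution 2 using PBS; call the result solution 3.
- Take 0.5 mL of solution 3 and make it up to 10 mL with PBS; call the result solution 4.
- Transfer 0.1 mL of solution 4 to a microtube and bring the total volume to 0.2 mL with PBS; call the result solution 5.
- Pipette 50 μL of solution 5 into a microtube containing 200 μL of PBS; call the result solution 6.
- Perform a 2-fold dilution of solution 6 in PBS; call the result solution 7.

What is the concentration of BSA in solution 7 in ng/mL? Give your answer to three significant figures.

0.250 ng/mL

Step 1: 5-fold → factor 5
Step 2: 500 μL + 49.5 mL = 50000 μL total → factor 50000/500 = 100
Step 3: 10-fold → factor 10
Step 4: 0.5 mL brought to 10 mL → factor 10/0.5 = 20
Step 5: 0.1 mL brought to 0.2 mL → factor 0.2/0.1 = 2
Step 6: 50 μL + 200 μL = 250 μL total → factor 250/50 = 5
Step 7: 2-fold → factor 2
Overall dilution factor = 5 × 100 × 10 × 20 × 2 × 5 × 2 = 2 × 10^6
Final = 0.500 mg/mL / 2 × 10^6 = 2.500 × 10^-7 mg/mL = 0.250 ng/mL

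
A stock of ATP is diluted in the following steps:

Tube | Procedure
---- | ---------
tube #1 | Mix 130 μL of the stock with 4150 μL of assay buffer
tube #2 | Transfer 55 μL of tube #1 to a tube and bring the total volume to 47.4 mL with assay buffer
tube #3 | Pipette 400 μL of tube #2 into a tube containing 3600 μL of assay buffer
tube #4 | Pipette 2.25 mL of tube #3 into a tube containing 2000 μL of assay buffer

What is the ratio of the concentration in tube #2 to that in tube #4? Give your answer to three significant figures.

18.9

Step 1: 130 μL + 4150 μL = 4280 μL total → factor 4280/130 = 32.923
Step 2: 55 μL brought to 47.4 mL → factor 47400/55 = 861.82
Step 3: 400 μL + 3600 μL = 4000 μL total → factor 4000/400 = 10
Step 4: 2.25 mL + 2000 μL = 4.25 mL total → factor 4.25/2.25 = 1.8889
Dilution factor to tube #2 = 28374; to tube #4 = 5.3595 × 10^5
[tube #2]/[tube #4] = (factor to tube #4)/(factor to tube #2) = 5.3595 × 10^5/28374 = 18.9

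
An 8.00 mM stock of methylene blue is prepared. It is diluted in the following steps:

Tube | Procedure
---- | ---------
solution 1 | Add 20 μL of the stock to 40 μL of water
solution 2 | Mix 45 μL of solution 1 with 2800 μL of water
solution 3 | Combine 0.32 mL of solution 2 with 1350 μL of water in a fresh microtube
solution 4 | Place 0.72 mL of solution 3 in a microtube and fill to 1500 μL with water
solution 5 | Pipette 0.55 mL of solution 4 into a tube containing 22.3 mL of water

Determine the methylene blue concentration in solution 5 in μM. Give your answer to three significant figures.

0.0934 μM

Step 1: 20 μL + 40 μL = 60 μL total → factor 60/20 = 3
Step 2: 45 μL + 2800 μL = 2845 μL total → factor 2845/45 = 63.222
Step 3: 0.32 mL + 1350 μL = 1.67 mL total → factor 1.67/0.32 = 5.2188
Step 4: 0.72 mL brought to 1500 μL → factor 1.5/0.72 = 2.0833
Step 5: 0.55 mL + 22.3 mL = 22.85 mL total → factor 22.85/0.55 = 41.545
Overall dilution factor = 3 × 63.222 × 5.2188 × 2.0833 × 41.545 = 85672
Final = 8.00 mM / 85672 = 9.338 × 10^-5 mM = 0.0934 μM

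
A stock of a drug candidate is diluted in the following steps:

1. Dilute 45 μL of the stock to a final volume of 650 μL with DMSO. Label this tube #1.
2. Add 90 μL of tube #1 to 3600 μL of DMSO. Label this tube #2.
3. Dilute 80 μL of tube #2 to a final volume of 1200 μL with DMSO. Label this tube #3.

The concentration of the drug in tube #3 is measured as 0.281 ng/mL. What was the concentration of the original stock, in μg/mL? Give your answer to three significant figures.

Step 1: 45 μL brought to 650 μL → factor 650/45 = 14.444
Step 2: 90 μL + 3600 μL = 3690 μL total → factor 3690/90 = 41
Step 3: 80 μL brought to 1200 μL → factor 1200/80 = 15
Overall dilution factor = 14.444 × 41 × 15 = 8883.3
Stock = 0.281 ng/mL × 8883.3 = 2496 ng/mL = 2.50 μg/mL

2.50 μg/mL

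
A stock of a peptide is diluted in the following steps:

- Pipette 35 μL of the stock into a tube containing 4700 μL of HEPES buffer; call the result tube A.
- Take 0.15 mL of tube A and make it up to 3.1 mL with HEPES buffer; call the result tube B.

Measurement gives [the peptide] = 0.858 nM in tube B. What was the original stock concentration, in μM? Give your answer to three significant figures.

Step 1: 35 μL + 4700 μL = 4735 μL total → factor 4735/35 = 135.29
Step 2: 0.15 mL brought to 3.1 mL → factor 3.1/0.15 = 20.667
Overall dilution factor = 135.29 × 20.667 = 2795.9
Stock = 0.858 nM × 2795.9 = 2399 nM = 2.40 μM

2.40 μM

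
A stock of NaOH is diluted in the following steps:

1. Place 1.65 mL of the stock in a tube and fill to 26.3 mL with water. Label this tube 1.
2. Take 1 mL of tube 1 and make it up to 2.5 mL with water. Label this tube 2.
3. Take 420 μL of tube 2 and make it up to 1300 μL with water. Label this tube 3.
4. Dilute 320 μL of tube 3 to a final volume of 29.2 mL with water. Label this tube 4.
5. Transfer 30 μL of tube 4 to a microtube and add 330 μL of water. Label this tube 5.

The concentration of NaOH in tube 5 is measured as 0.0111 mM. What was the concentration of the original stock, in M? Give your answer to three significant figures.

Step 1: 1.65 mL brought to 26.3 mL → factor 26.3/1.65 = 15.939
Step 2: 1 mL brought to 2.5 mL → factor 2.5/1 = 2.5
Step 3: 420 μL brought to 1300 μL → factor 1300/420 = 3.0952
Step 4: 320 μL brought to 29.2 mL → factor 29200/320 = 91.25
Step 5: 30 μL + 330 μL = 360 μL total → factor 360/30 = 12
Overall dilution factor = 15.939 × 2.5 × 3.0952 × 91.25 × 12 = 1.3506 × 10^5
Stock = 0.0111 mM × 1.3506 × 10^5 = 1499 mM = 1.50 M

1.50 M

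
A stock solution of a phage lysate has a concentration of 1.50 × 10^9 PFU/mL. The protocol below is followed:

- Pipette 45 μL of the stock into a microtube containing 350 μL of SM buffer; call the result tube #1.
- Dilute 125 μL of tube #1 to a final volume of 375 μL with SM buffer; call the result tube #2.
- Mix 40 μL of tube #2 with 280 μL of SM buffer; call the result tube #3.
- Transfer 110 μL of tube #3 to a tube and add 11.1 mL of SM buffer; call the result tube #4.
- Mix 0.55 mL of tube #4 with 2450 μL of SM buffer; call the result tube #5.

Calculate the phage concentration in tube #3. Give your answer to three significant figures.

7.12 × 10^6 PFU/mL

Step 1: 45 μL + 350 μL = 395 μL total → factor 395/45 = 8.7778
Step 2: 125 μL brought to 375 μL → factor 375/125 = 3
Step 3: 40 μL + 280 μL = 320 μL total → factor 320/40 = 8
Dilution factor through tube #3 = 8.7778 × 3 × 8 = 210.67
[tube #3] = 1.50 × 10^9 PFU/mL / 210.67 = 7.12 × 10^6 PFU/mL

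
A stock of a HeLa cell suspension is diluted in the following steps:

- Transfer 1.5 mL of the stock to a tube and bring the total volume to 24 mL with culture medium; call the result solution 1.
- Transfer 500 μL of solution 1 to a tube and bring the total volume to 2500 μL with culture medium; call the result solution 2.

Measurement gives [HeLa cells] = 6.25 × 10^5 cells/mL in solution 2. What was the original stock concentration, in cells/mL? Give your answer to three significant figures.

Step 1: 1.5 mL brought to 24 mL → factor 24/1.5 = 16
Step 2: 500 μL brought to 2500 μL → factor 2500/500 = 5
Overall dilution factor = 16 × 5 = 80
Stock = 6.25 × 10^5 cells/mL × 80 = 5.00 × 10^7 cells/mL

5.00 × 10^7 cells/mL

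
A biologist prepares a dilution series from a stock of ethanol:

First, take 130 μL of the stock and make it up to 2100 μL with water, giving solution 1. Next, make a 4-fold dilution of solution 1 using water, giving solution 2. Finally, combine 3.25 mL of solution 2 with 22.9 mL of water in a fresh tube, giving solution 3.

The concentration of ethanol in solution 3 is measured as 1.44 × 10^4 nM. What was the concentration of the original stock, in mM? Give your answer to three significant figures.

7.49 mM

Step 1: 130 μL brought to 2100 μL → factor 2100/130 = 16.154
Step 2: 4-fold → factor 4
Step 3: 3.25 mL + 22.9 mL = 26.15 mL total → factor 26.15/3.25 = 8.0462
Overall dilution factor = 16.154 × 4 × 8.0462 = 519.91
Stock = 1.44 × 10^4 nM × 519.91 = 7.487 × 10^6 nM = 7.49 mM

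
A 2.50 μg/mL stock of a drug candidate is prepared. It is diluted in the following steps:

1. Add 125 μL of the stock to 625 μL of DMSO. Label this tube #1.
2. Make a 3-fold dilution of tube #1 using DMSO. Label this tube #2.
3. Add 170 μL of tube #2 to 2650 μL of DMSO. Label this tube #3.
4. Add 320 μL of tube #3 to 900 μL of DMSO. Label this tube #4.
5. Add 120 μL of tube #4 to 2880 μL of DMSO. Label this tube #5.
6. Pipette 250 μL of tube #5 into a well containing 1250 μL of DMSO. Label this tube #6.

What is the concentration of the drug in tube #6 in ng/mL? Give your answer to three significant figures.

0.0146 ng/mL

Step 1: 125 μL + 625 μL = 750 μL total → factor 750/125 = 6
Step 2: 3-fold → factor 3
Step 3: 170 μL + 2650 μL = 2820 μL total → factor 2820/170 = 16.588
Step 4: 320 μL + 900 μL = 1220 μL total → factor 1220/320 = 3.8125
Step 5: 120 μL + 2880 μL = 3000 μL total → factor 3000/120 = 25
Step 6: 250 μL + 1250 μL = 1500 μL total → factor 1500/250 = 6
Overall dilution factor = 6 × 3 × 16.588 × 3.8125 × 25 × 6 = 1.7076 × 10^5
Final = 2.50 μg/mL / 1.7076 × 10^5 = 1.464 × 10^-5 μg/mL = 0.0146 ng/mL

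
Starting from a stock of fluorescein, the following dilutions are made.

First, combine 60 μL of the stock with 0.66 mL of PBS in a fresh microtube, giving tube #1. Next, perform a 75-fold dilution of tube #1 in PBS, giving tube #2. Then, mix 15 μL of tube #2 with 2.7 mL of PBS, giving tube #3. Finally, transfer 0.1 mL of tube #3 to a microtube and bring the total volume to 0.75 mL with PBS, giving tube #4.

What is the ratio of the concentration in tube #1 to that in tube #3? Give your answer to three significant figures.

Step 1: 60 μL + 0.66 mL = 720 μL total → factor 720/60 = 12
Step 2: 75-fold → factor 75
Step 3: 15 μL + 2.7 mL = 2715 μL total → factor 2715/15 = 181
Dilution factor to tube #1 = 12; to tube #3 = 1.629 × 10^5
[tube #1]/[tube #3] = (factor to tube #3)/(factor to tube #1) = 1.629 × 10^5/12 = 1.36 × 10^4

1.36 × 10^4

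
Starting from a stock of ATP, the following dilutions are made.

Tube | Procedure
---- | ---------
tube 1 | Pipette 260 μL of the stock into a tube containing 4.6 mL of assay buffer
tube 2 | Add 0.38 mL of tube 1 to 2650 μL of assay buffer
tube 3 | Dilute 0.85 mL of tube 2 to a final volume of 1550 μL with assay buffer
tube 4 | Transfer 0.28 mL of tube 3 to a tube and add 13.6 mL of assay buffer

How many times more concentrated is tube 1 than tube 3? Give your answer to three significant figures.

Step 1: 260 μL + 4.6 mL = 4860 μL total → factor 4860/260 = 18.692
Step 2: 0.38 mL + 2650 μL = 3.03 mL total → factor 3.03/0.38 = 7.9737
Step 3: 0.85 mL brought to 1550 μL → factor 1.55/0.85 = 1.8235
Dilution factor to tube 1 = 18.692; to tube 3 = 271.79
[tube 1]/[tube 3] = (factor to tube 3)/(factor to tube 1) = 271.79/18.692 = 14.5

14.5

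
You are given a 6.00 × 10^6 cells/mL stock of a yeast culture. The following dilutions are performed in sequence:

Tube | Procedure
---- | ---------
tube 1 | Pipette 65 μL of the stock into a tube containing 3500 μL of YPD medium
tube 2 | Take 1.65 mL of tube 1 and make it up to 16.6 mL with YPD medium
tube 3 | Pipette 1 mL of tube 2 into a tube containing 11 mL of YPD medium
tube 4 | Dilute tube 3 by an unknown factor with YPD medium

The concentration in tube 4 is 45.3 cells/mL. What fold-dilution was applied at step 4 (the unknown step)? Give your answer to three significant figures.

Step 1: 65 μL + 3500 μL = 3565 μL total → factor 3565/65 = 54.846
Step 2: 1.65 mL brought to 16.6 mL → factor 16.6/1.65 = 10.061
Step 3: 1 mL + 11 mL = 12 mL total → factor 12/1 = 12
Step 4: unknown factor x
Product of known-step factors = 6621.4
Overall factor = 6.00 × 10^6 cells/mL / (45.3 cells/mL) = 1.3245 × 10^5
x = 1.3245 × 10^5 / 6621.4 = 20.0

20.0-fold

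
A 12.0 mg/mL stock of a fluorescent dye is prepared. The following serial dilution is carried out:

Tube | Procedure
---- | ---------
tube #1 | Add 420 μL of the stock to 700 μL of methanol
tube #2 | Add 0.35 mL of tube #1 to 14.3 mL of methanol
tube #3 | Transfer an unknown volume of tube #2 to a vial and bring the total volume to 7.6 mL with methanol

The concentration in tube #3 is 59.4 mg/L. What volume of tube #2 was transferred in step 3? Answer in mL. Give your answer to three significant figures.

4.20 mL

Step 1: 420 μL + 700 μL = 1120 μL total → factor 1120/420 = 2.6667
Step 2: 0.35 mL + 14.3 mL = 14.65 mL total → factor 14.65/0.35 = 41.857
Step 3: v brought to 7.6 mL → factor = 7.6 mL/v
Product of known-step factors = 111.62
Overall factor = 12.0 mg/mL / (59.4 mg/L) = 202.02
Step-3 factor = 202.02 / 111.62 = 1.8099
v = 7.6 mL / 1.8099 = 4.20 mL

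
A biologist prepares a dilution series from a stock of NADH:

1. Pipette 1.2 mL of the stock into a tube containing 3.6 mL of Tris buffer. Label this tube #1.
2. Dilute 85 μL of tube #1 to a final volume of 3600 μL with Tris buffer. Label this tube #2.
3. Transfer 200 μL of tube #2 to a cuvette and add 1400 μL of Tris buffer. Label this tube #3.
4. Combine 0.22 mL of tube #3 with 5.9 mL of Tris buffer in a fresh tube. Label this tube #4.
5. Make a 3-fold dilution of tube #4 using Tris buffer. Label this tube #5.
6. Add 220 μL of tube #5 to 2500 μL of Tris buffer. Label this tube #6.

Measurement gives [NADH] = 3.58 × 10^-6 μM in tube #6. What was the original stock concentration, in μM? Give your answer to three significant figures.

Step 1: 1.2 mL + 3.6 mL = 4.8 mL total → factor 4.8/1.2 = 4
Step 2: 85 μL brought to 3600 μL → factor 3600/85 = 42.353
Step 3: 200 μL + 1400 μL = 1600 μL total → factor 1600/200 = 8
Step 4: 0.22 mL + 5.9 mL = 6.12 mL total → factor 6.12/0.22 = 27.818
Step 5: 3-fold → factor 3
Step 6: 220 μL + 2500 μL = 2720 μL total → factor 2720/220 = 12.364
Overall dilution factor = 4 × 42.353 × 8 × 27.818 × 3 × 12.364 = 1.3984 × 10^6
Stock = 3.58 × 10^-6 μM × 1.3984 × 10^6 = 5.01 μM

5.01 μM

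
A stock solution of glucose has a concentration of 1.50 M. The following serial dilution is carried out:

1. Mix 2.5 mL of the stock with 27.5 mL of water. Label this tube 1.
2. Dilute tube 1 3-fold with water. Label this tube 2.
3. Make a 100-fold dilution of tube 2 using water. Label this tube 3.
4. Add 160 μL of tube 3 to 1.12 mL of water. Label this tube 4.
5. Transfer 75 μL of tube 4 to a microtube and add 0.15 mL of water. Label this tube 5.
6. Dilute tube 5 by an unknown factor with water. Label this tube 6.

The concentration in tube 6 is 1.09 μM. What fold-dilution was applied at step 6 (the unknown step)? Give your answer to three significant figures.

Step 1: 2.5 mL + 27.5 mL = 30 mL total → factor 30/2.5 = 12
Step 2: 3-fold → factor 3
Step 3: 100-fold → factor 100
Step 4: 160 μL + 1.12 mL = 1280 μL total → factor 1280/160 = 8
Step 5: 75 μL + 0.15 mL = 225 μL total → factor 225/75 = 3
Step 6: unknown factor x
Product of known-step factors = 86400
Overall factor = 1.50 M / (1.09 μM) = 1.3761 × 10^6
x = 1.3761 × 10^6 / 86400 = 15.9

15.9-fold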